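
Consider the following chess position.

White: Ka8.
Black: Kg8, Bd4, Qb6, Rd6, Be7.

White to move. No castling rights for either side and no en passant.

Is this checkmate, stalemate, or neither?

White to move; white king on a8.
In check: no.
King squares — a7: attacked by Qb6; b7: attacked by Qb6; b8: attacked by Qb6.
Legal moves for White: none.
Not in check and no legal moves → stalemate.

stalemate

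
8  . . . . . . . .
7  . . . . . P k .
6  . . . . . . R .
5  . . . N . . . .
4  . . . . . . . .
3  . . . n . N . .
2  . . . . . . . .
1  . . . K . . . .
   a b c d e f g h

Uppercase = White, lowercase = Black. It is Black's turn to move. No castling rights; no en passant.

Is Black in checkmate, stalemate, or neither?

neither

Black to move; black king on g7.
In check: yes, from the white rook on g6.
Legal moves for Black: Kh8, Kf8, Kh7, Kxf7, Kxg6.
Black is in check but has 5 legal moves → neither.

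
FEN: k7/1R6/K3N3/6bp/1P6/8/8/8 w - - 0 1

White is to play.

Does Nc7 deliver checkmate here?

yes

After Nc7: black king on a8; in check: yes, from the white knight on c7.
King squares — a7: attacked by Ka6; b7: attacked by Ka6; b8: attacked by Rb7.
Black has no legal moves → checkmate.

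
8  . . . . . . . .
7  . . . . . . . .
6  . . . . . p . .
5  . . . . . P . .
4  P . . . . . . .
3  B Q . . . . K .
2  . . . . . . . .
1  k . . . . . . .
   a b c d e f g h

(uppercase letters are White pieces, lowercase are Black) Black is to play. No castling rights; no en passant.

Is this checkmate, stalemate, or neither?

Black to move; black king on a1.
In check: no.
King squares — b1: attacked by Qb3; a2: attacked by Qb3; b2: attacked by Ba3.
Legal moves for Black: none.
Not in check and no legal moves → stalemate.

stalemate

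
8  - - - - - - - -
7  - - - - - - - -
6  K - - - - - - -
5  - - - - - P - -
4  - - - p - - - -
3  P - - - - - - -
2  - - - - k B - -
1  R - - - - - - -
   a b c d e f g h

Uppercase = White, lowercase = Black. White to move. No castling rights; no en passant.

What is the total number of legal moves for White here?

21

White to move; king on a6.
In check: no.
Legal moves: Kb7, Ka7, Kb6, Kb5, Ka5, Bh4, Bxd4, Bg3, Be3, Bg1, Be1, Ra2+, Rh1, Rg1, Rf1, Re1+, Rd1, Rc1, Rb1, f6, a4.
Count: 21.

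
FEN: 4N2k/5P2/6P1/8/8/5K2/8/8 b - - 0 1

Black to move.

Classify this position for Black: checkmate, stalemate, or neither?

Black to move; black king on h8.
In check: no.
King squares — g7: attacked by Ne8; h7: attacked by Pg6; g8: attacked by Pf7.
Legal moves for Black: none.
Not in check and no legal moves → stalemate.

stalemate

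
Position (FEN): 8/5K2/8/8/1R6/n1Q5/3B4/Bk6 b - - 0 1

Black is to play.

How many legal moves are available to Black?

1

Black to move; king on b1.
In check: yes, from the white rook on b4.
Legal moves: Ka2.
Count: 1.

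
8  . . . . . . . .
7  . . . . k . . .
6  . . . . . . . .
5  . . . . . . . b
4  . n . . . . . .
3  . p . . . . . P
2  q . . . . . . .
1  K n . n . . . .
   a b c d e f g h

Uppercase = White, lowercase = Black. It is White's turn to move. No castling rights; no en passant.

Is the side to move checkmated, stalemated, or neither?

White to move; white king on a1.
In check: yes, from the black queen on a2.
King squares — b1: attacked by Qa2; a2: attacked by Pb3; b2: attacked by Nd1.
Legal moves for White: none.
In check with no legal moves → checkmate.

checkmate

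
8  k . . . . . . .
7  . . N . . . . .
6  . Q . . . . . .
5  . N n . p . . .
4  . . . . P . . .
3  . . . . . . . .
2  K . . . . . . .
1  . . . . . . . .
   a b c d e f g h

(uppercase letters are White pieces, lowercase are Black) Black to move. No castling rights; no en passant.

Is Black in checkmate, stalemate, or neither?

checkmate

Black to move; black king on a8.
In check: yes, from the white knight on c7.
King squares — a7: attacked by Nb5; b7: attacked by Qb6; b8: attacked by Qb6.
Legal moves for Black: none.
In check with no legal moves → checkmate.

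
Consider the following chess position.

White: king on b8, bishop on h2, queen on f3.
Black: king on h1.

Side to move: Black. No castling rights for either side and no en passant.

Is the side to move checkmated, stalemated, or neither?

neither

Black to move; black king on h1.
In check: yes, from the white queen on f3.
King squares — g1: attacked by Bh2; g2: attacked by Qf3; h2: available.
Legal moves for Black: Kxh2.
Black is in check but has 1 legal move → neither.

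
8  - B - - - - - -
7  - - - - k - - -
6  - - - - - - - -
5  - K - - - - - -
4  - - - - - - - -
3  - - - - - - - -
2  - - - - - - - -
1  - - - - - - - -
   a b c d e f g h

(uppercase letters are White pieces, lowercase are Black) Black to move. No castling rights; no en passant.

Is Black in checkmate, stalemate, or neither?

neither

Black to move; black king on e7.
In check: no.
Legal moves for Black: Kf8, Ke8, Kd8, Kf7, Kd7, Kf6, Ke6.
Black has 7 legal moves and is not in check → neither.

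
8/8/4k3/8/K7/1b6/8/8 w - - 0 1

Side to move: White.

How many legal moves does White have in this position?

White to move; king on a4.
In check: yes, from the black bishop on b3.
Legal moves: Kb5, Ka5, Kb4, Kxb3, Ka3.
Count: 5.

5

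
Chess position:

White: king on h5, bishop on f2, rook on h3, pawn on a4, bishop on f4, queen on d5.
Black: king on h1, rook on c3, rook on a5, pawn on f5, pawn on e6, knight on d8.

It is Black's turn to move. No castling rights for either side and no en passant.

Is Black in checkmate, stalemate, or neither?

Black to move; black king on h1.
In check: yes, from the white rook on h3 and the white queen on d5.
King squares — g1: attacked by Bf2; g2: attacked by Qd5; h2: attacked by Rh3.
Legal moves for Black: none.
In check with no legal moves → checkmate.

checkmate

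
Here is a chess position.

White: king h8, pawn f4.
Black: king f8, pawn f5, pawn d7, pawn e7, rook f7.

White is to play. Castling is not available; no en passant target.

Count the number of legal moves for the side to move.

0

White to move; king on h8.
In check: no.
Legal moves: none.
Count: 0.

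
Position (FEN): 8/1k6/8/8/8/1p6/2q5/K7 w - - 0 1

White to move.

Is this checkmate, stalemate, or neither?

stalemate

White to move; white king on a1.
In check: no.
King squares — b1: attacked by Qc2; a2: attacked by Qc2; b2: attacked by Qc2.
Legal moves for White: none.
Not in check and no legal moves → stalemate.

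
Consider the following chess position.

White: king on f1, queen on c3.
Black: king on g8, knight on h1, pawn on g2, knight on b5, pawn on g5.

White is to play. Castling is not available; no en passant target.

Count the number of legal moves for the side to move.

White to move; king on f1.
In check: yes, from the black pawn on g2.
Legal moves: Kxg2, Ke2, Kg1, Ke1.
Count: 4.

4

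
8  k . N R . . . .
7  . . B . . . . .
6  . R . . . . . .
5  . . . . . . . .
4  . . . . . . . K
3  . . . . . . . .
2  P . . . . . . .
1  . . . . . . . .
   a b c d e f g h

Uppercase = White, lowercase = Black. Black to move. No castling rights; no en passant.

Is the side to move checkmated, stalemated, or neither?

Black to move; black king on a8.
In check: no.
King squares — a7: attacked by Nc8; b7: attacked by Rb6; b8: attacked by Rb6.
Legal moves for Black: none.
Not in check and no legal moves → stalemate.

stalemate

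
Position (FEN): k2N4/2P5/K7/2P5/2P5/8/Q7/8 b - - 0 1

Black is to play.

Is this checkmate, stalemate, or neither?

stalemate

Black to move; black king on a8.
In check: no.
King squares — a7: attacked by Ka6; b7: attacked by Ka6; b8: attacked by Pc7.
Legal moves for Black: none.
Not in check and no legal moves → stalemate.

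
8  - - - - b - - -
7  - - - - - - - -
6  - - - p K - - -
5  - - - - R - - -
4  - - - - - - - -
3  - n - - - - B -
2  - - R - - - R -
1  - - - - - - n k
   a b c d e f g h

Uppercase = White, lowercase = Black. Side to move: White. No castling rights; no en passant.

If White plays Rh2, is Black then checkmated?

After Rh2: black king on h1; in check: yes, from the white rook on h2.
King squares — g1: own knight; g2: attacked by Rc2; h2: attacked by Rc2.
Black has no legal moves → checkmate.

yes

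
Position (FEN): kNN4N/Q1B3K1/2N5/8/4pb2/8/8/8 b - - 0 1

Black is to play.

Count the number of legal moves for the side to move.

Black to move; king on a8.
In check: yes, from the white queen on a7.
Legal moves: none.
Count: 0.

0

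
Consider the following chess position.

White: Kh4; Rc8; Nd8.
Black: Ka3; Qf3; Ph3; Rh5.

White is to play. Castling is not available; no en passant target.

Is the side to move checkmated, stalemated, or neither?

White to move; white king on h4.
In check: yes, from the black rook on h5.
King squares — g3: attacked by Qf3; h3: attacked by Qf3; g4: attacked by Qf3; g5: attacked by Rh5; h5: attacked by Qf3.
Legal moves for White: none.
In check with no legal moves → checkmate.

checkmate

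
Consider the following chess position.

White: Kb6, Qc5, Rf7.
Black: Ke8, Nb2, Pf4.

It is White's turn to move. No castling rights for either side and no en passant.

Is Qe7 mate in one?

After Qe7: black king on e8; in check: yes, from the white queen on e7.
King squares — d7: attacked by Qe7; e7: attacked by Rf7; f7: attacked by Qe7; d8: attacked by Qe7; f8: attacked by Qe7.
Black has no legal moves → checkmate.

yes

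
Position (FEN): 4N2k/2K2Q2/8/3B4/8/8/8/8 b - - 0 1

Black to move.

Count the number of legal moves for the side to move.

0

Black to move; king on h8.
In check: no.
Legal moves: none.
Count: 0.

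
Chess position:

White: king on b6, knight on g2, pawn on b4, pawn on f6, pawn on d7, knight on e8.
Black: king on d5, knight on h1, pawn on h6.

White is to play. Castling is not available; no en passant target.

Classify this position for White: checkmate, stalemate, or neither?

neither

White to move; white king on b6.
In check: no.
Legal moves for White include: Ng7, Nc7+, Nd6, Kc7, Kb7, Ka7, Ka6, Kb5, Ka5, Nh4, Nf4+, Ne3+, Ne1, d8=Q+, d8=R+, d8=B, d8=N, f7, ... (list truncated; more exist).
White has legal moves and is not in check → neither.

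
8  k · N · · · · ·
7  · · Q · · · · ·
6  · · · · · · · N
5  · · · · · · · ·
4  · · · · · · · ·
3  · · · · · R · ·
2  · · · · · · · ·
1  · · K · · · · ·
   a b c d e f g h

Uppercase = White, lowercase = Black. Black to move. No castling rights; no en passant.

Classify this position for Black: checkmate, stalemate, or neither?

Black to move; black king on a8.
In check: no.
King squares — a7: attacked by Qc7; b7: attacked by Qc7; b8: attacked by Qc7.
Legal moves for Black: none.
Not in check and no legal moves → stalemate.

stalemate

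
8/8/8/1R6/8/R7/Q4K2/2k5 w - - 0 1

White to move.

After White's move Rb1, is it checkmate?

yes

After Rb1: black king on c1; in check: yes, from the white rook on b1.
King squares — b1: attacked by Qa2; d1: attacked by Rb1; b2: attacked by Rb1; c2: attacked by Qa2; d2: attacked by Qa2.
Black has no legal moves → checkmate.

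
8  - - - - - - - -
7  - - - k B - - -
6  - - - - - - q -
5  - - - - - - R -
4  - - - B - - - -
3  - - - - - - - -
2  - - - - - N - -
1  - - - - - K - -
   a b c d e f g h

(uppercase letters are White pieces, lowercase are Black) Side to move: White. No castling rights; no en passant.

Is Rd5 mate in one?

After Rd5: black king on d7; in check: yes, from the white rook on d5.
Black has 7 legal replies: Ke8, Kc8, Kxe7, Kc7, Ke6, Kc6, Qd6.
In check but a legal move exists → not checkmate.

no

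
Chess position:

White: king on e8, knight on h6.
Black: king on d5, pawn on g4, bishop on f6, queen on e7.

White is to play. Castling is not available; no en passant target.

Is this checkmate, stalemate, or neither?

checkmate

White to move; white king on e8.
In check: yes, from the black queen on e7.
King squares — d7: attacked by Qe7; e7: attacked by Bf6; f7: attacked by Qe7; d8: attacked by Qe7; f8: attacked by Qe7.
Legal moves for White: none.
In check with no legal moves → checkmate.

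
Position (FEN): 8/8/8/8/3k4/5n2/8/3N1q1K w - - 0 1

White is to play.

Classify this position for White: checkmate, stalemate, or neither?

checkmate

White to move; white king on h1.
In check: yes, from the black queen on f1.
King squares — g1: attacked by Qf1; g2: attacked by Qf1; h2: attacked by Nf3.
Legal moves for White: none.
In check with no legal moves → checkmate.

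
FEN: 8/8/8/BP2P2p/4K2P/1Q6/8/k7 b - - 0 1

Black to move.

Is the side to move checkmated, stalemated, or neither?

Black to move; black king on a1.
In check: no.
King squares — b1: attacked by Qb3; a2: attacked by Qb3; b2: attacked by Qb3.
Legal moves for Black: none.
Not in check and no legal moves → stalemate.

stalemate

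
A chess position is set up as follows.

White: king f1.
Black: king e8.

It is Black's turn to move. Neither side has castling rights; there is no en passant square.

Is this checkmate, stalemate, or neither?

neither

Black to move; black king on e8.
In check: no.
Legal moves for Black: Kf8, Kd8, Kf7, Ke7, Kd7.
Black has 5 legal moves and is not in check → neither.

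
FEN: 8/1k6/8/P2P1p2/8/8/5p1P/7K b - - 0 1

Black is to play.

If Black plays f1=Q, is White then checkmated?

After f1=Q: white king on h1; in check: yes, from the black queen on f1.
King squares — g1: attacked by Qf1; g2: attacked by Qf1; h2: own pawn.
White has no legal moves → checkmate.

yes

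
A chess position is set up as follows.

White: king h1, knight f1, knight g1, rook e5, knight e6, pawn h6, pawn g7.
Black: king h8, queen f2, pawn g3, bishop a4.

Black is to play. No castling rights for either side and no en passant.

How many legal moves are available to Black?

2

Black to move; king on h8.
In check: yes, from the white pawn on g7.
Legal moves: Kg8, Kh7.
Count: 2.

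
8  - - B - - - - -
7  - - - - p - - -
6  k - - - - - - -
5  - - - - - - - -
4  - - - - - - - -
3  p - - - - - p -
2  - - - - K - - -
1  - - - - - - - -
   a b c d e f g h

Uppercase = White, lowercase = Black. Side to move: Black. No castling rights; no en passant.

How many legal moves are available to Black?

4

Black to move; king on a6.
In check: yes, from the white bishop on c8.
Legal moves: Ka7, Kb6, Kb5, Ka5.
Count: 4.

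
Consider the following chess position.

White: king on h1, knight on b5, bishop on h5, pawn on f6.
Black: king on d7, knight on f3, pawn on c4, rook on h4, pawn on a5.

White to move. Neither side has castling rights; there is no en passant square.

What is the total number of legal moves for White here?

White to move; king on h1.
In check: yes, from the black rook on h4.
Legal moves: Kg2.
Count: 1.

1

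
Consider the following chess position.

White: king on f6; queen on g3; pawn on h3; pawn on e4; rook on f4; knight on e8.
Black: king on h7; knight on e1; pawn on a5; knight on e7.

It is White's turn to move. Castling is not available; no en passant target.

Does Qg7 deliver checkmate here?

yes

After Qg7: black king on h7; in check: yes, from the white queen on g7.
King squares — g6: attacked by Kf6; h6: attacked by Qg7; g7: attacked by Kf6; g8: attacked by Qg7; h8: attacked by Qg7.
Black has no legal moves → checkmate.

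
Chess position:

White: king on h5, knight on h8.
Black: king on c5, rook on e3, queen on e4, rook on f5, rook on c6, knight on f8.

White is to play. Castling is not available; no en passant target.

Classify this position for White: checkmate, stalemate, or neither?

White to move; white king on h5.
In check: yes, from the black rook on f5.
King squares — g4: attacked by Qe4; h4: attacked by Qe4; g5: attacked by Rf5; g6: attacked by Rc6; h6: attacked by Rc6.
Legal moves for White: none.
In check with no legal moves → checkmate.

checkmate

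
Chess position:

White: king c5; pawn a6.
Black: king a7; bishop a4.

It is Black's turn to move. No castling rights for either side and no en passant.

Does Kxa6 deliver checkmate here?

no

After Kxa6: white king on c5; in check: no.
White is not in check, so this cannot be checkmate.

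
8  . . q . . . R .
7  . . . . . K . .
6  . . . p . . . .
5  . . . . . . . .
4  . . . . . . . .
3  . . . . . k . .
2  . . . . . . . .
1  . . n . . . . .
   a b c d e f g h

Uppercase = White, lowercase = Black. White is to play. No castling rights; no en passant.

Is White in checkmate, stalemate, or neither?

White to move; white king on f7.
In check: no.
Legal moves for White: Rh8, Rf8, Re8, Rd8, Rxc8, Rg7, Rg6, Rg5, Rg4, Rg3+, Rg2, Rg1, Kg7, Ke7, Kg6, Kf6.
White has 16 legal moves and is not in check → neither.

neither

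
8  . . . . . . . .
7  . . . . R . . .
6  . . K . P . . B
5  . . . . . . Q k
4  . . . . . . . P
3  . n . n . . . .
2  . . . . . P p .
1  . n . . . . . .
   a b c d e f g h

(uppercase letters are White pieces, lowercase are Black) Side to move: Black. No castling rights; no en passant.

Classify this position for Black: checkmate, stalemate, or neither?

Black to move; black king on h5.
In check: yes, from the white queen on g5.
King squares — g4: attacked by Qg5; h4: attacked by Qg5; g5: attacked by Ph4; g6: attacked by Qg5; h6: attacked by Qg5.
Legal moves for Black: none.
In check with no legal moves → checkmate.

checkmate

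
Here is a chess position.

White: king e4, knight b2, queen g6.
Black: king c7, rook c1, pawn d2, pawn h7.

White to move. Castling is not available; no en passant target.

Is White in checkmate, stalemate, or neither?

White to move; white king on e4.
In check: no.
Legal moves for White include: Qg8, Qe8, Qxh7+, Qg7+, Qf7+, Qh6, Qf6, Qe6, Qd6+, Qc6+, Qb6+, Qa6, Qh5, Qg5, Qf5, Qg4, Qg3+, Qg2, ... (list truncated; more exist).
White has legal moves and is not in check → neither.

neither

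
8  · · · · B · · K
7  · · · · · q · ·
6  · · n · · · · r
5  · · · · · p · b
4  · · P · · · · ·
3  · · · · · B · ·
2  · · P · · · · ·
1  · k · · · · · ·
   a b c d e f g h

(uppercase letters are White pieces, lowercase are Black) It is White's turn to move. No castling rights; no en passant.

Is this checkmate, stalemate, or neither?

White to move; white king on h8.
In check: yes, from the black rook on h6.
King squares — g7: attacked by Qf7; h7: attacked by Rh6; g8: attacked by Qf7.
Legal moves for White: none.
In check with no legal moves → checkmate.

checkmate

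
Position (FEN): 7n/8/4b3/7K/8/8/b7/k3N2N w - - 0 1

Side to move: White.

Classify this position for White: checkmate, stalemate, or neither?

neither

White to move; white king on h5.
In check: no.
Legal moves for White: Kh6, Kg5, Kh4, Ng3, Nf2, Nf3, Nd3, Ng2, Nc2+.
White has 9 legal moves and is not in check → neither.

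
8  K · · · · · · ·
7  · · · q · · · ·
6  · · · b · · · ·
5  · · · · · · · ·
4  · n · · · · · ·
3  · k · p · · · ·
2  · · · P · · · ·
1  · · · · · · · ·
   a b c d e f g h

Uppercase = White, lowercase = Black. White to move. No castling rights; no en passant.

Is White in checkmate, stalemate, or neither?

White to move; white king on a8.
In check: no.
King squares — a7: attacked by Qd7; b7: attacked by Qd7; b8: attacked by Bd6.
Legal moves for White: none.
Not in check and no legal moves → stalemate.

stalemate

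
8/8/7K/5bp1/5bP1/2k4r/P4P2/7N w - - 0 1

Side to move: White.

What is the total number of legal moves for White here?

1

White to move; king on h6.
In check: yes, from the black rook on h3.
Legal moves: Kg7.
Count: 1.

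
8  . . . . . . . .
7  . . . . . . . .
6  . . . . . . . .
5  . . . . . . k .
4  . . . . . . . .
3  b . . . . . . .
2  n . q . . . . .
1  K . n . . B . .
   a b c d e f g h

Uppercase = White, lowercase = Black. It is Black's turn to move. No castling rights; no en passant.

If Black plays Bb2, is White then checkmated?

yes

After Bb2: white king on a1; in check: yes, from the black bishop on b2.
King squares — b1: attacked by Qc2; a2: attacked by Nc1; b2: attacked by Qc2.
White has no legal moves → checkmate.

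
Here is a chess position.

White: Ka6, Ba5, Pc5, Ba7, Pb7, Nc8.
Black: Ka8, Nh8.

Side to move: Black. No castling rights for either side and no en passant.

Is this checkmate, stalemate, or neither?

Black to move; black king on a8.
In check: yes, from the white pawn on b7.
King squares — a7: attacked by Ka6; b7: attacked by Ka6; b8: attacked by Ba7.
Legal moves for Black: none.
In check with no legal moves → checkmate.

checkmate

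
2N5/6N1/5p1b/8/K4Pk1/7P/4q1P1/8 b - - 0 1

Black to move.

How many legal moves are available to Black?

3

Black to move; king on g4.
In check: yes, from the white pawn on h3.
Legal moves: Kh4, Kxf4, Kg3.
Count: 3.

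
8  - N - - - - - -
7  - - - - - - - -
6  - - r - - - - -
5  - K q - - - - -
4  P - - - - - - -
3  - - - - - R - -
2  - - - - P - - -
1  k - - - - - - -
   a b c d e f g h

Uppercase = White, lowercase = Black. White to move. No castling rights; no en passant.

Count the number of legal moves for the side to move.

White to move; king on b5.
In check: yes, from the black queen on c5.
Legal moves: none.
Count: 0.

0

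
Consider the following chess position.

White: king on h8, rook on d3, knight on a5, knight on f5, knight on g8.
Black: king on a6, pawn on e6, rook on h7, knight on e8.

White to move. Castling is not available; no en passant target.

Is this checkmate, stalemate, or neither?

White to move; white king on h8.
In check: yes, from the black rook on h7.
King squares — g7: attacked by Rh7; h7: available; g8: own knight.
Legal moves for White: Kxh7.
White is in check but has 1 legal move → neither.

neither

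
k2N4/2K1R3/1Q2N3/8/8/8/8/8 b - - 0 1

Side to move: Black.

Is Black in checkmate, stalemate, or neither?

Black to move; black king on a8.
In check: no.
King squares — a7: attacked by Qb6; b7: attacked by Qb6; b8: attacked by Qb6.
Legal moves for Black: none.
Not in check and no legal moves → stalemate.

stalemate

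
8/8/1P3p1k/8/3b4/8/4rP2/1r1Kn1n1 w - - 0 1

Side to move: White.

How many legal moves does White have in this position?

0

White to move; king on d1.
In check: yes, from the black rook on b1.
Legal moves: none.
Count: 0.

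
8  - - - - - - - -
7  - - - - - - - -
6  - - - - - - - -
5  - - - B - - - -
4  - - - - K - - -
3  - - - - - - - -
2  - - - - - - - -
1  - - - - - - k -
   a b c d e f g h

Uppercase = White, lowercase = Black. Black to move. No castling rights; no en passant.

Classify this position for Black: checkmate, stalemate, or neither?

Black to move; black king on g1.
In check: no.
Legal moves for Black: Kh2, Kg2, Kf2, Kh1, Kf1.
Black has 5 legal moves and is not in check → neither.

neither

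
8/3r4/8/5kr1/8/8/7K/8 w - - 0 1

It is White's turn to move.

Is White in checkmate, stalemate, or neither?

White to move; white king on h2.
In check: no.
Legal moves for White: Kh3, Kh1.
White has 2 legal moves and is not in check → neither.

neither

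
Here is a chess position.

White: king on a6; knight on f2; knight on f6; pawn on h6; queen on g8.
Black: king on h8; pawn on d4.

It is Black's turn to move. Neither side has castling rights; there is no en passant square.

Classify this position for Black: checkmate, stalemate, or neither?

Black to move; black king on h8.
In check: yes, from the white queen on g8.
King squares — g7: attacked by Ph6; h7: attacked by Nf6; g8: attacked by Nf6.
Legal moves for Black: none.
In check with no legal moves → checkmate.

checkmate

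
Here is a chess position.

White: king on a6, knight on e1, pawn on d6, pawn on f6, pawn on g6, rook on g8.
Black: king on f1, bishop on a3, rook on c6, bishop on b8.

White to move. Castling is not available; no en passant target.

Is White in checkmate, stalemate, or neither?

neither

White to move; white king on a6.
In check: yes, from the black rook on c6.
King squares — a5: available; b5: available; b6: attacked by Rc6; a7: attacked by Bb8; b7: available.
Legal moves for White: Kb7, Kb5, Ka5.
White is in check but has 3 legal moves → neither.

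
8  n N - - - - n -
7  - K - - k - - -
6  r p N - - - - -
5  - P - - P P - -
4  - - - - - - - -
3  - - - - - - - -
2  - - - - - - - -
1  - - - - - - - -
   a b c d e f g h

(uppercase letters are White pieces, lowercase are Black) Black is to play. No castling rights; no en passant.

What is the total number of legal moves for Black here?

Black to move; king on e7.
In check: yes, from the white knight on c6.
Legal moves: Kf8, Ke8, Kf7.
Count: 3.

3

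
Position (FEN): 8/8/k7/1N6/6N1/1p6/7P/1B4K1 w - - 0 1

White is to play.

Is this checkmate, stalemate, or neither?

White to move; white king on g1.
In check: no.
Legal moves for White include: Nc7+, Na7, Nd6, Nd4, Nc3, Na3, Nh6, Nf6, Ne5, Ne3, Nf2, Kg2, Kf2, Kh1, Kf1, Bh7, Bg6, Bf5, ... (list truncated; more exist).
White has legal moves and is not in check → neither.

neither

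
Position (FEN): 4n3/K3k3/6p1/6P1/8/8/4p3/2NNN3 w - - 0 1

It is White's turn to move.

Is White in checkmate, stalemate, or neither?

neither

White to move; white king on a7.
In check: no.
Legal moves for White: Kb8, Ka8, Kb7, Kb6, Ka6, Nf3, Ned3, Ng2, Nc2, Ne3, Nc3, Nf2, Nb2, Ncd3, Nb3, Nxe2, Na2.
White has 17 legal moves and is not in check → neither.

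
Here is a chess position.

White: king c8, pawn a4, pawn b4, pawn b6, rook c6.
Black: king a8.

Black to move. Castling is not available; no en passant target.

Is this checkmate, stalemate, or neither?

Black to move; black king on a8.
In check: no.
King squares — a7: attacked by Pb6; b7: attacked by Kc8; b8: attacked by Kc8.
Legal moves for Black: none.
Not in check and no legal moves → stalemate.

stalemate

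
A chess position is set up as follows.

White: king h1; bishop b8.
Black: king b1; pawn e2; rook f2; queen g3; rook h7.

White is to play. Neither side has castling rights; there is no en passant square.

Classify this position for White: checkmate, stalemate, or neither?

White to move; white king on h1.
In check: yes, from the black rook on h7.
King squares — g1: attacked by Qg3; g2: attacked by Rf2; h2: attacked by Rf2.
Legal moves for White: none.
In check with no legal moves → checkmate.

checkmate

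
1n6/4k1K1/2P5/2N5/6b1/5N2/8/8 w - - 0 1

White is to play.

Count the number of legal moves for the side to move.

White to move; king on g7.
In check: no.
Legal moves: Kh8, Kg8, Kh7, Kh6, Kg6, Nd7, Nb7, Ne6, Na6, Ne4, Na4, Nd3, Nb3, Ng5, Ne5, Nh4, Nd4, Nh2, Nd2, Ng1, Ne1, c7.
Count: 22.

22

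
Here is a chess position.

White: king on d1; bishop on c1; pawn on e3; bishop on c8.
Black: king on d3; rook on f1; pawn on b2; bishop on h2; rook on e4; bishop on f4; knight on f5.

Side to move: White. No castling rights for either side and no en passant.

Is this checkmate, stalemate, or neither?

White to move; white king on d1.
In check: yes, from the black rook on f1.
King squares — c1: own bishop; e1: attacked by Rf1; c2: attacked by Kd3; d2: attacked by Kd3; e2: attacked by Kd3.
Legal moves for White: none.
In check with no legal moves → checkmate.

checkmate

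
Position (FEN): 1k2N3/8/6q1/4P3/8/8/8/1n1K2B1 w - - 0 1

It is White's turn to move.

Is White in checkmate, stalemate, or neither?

White to move; white king on d1.
In check: no.
Legal moves for White: Ng7, Nc7, Nf6, Nd6, Ba7+, Bb6, Bc5, Bd4, Be3, Bh2, Bf2, Ke2, Ke1, Kc1, e6.
White has 15 legal moves and is not in check → neither.

neither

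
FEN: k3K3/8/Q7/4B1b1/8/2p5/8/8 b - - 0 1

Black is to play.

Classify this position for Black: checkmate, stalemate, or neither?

Black to move; black king on a8.
In check: yes, from the white queen on a6.
King squares — a7: attacked by Qa6; b7: attacked by Qa6; b8: attacked by Be5.
Legal moves for Black: none.
In check with no legal moves → checkmate.

checkmate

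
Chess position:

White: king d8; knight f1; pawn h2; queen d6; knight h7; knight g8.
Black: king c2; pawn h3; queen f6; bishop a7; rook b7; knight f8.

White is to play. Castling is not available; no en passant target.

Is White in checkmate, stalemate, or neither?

neither

White to move; white king on d8.
In check: yes, from the black queen on f6.
Legal moves for White: Ke8, Kc8, Ne7, Ngxf6, Nhxf6, Qe7, Qxf6.
White is in check but has 7 legal moves → neither.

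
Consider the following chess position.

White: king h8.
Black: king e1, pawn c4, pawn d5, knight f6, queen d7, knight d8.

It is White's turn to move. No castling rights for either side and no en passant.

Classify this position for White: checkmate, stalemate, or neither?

White to move; white king on h8.
In check: no.
King squares — g7: attacked by Qd7; h7: attacked by Nf6; g8: attacked by Nf6.
Legal moves for White: none.
Not in check and no legal moves → stalemate.

stalemate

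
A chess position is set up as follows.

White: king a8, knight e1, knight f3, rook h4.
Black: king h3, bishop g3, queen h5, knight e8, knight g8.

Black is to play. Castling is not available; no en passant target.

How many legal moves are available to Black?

Black to move; king on h3.
In check: yes, from the white rook on h4.
Legal moves: Qxh4, Bxh4.
Count: 2.

2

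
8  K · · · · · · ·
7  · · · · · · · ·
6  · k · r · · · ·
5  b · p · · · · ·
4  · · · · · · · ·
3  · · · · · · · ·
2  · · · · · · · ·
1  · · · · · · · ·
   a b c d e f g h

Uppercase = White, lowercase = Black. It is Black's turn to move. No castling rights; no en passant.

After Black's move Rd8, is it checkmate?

yes

After Rd8: white king on a8; in check: yes, from the black rook on d8.
King squares — a7: attacked by Kb6; b7: attacked by Kb6; b8: attacked by Rd8.
White has no legal moves → checkmate.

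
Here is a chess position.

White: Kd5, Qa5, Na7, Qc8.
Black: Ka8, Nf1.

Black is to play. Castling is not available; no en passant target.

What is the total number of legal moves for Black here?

0

Black to move; king on a8.
In check: yes, from the white queen on c8.
Legal moves: none.
Count: 0.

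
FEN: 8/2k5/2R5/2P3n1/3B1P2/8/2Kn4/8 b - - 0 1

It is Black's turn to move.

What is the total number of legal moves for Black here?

5

Black to move; king on c7.
In check: yes, from the white rook on c6.
Legal moves: Kd8, Kb8, Kd7, Kb7, Kxc6.
Count: 5.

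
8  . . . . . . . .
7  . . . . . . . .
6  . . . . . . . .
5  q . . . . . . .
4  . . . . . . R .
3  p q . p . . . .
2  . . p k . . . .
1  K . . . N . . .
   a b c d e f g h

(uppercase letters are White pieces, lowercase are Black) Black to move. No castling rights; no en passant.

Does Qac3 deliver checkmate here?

yes

After Qac3: white king on a1; in check: yes, from the black queen on c3.
King squares — b1: attacked by Pc2; a2: attacked by Qb3; b2: attacked by Pa3.
White has no legal moves → checkmate.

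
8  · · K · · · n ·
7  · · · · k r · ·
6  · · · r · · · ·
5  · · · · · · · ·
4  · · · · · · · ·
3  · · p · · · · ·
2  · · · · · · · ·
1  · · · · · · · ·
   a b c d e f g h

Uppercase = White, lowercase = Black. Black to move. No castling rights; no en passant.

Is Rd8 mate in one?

no

After Rd8: white king on c8; in check: yes, from the black rook on d8.
White has 2 legal replies: Kc7, Kb7.
In check but a legal move exists → not checkmate.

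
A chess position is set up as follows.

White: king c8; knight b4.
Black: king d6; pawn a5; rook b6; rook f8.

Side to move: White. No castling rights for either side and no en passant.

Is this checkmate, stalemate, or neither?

White to move; white king on c8.
In check: yes, from the black rook on f8.
King squares — b7: attacked by Rb6; c7: attacked by Kd6; d7: attacked by Kd6; b8: attacked by Rb6; d8: attacked by Rf8.
Legal moves for White: none.
In check with no legal moves → checkmate.

checkmate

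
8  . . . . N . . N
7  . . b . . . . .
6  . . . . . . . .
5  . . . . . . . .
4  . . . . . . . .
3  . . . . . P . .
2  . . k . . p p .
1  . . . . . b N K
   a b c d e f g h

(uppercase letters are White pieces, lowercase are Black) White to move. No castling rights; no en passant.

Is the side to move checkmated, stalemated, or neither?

checkmate

White to move; white king on h1.
In check: yes, from the black pawn on g2.
King squares — g1: own knight; g2: attacked by Bf1; h2: attacked by Bc7.
Legal moves for White: none.
In check with no legal moves → checkmate.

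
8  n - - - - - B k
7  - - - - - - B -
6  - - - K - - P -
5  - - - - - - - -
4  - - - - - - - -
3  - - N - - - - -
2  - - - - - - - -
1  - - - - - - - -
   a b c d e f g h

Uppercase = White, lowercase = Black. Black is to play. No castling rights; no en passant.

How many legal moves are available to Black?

2

Black to move; king on h8.
In check: yes, from the white bishop on g7.
Legal moves: Kxg8, Kxg7.
Count: 2.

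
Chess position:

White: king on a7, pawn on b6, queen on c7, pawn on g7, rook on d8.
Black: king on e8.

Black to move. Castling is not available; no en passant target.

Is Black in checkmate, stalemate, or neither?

checkmate

Black to move; black king on e8.
In check: yes, from the white rook on d8.
King squares — d7: attacked by Qc7; e7: attacked by Qc7; f7: attacked by Qc7; d8: attacked by Qc7; f8: attacked by Pg7.
Legal moves for Black: none.
In check with no legal moves → checkmate.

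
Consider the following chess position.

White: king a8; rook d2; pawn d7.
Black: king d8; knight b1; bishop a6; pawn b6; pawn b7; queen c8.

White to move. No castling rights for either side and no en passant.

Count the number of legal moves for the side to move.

5

White to move; king on a8.
In check: yes, from the black queen on c8.
Legal moves: Ka7, dxc8=Q+, dxc8=R+, dxc8=B+, dxc8=N+.
Count: 5.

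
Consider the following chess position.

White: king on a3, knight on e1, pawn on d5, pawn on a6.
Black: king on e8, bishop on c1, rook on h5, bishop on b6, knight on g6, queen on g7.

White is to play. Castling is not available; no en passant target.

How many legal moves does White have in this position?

4

White to move; king on a3.
In check: yes, from the black bishop on c1.
Legal moves: Kb4, Ka4, Kb3, Ka2.
Count: 4.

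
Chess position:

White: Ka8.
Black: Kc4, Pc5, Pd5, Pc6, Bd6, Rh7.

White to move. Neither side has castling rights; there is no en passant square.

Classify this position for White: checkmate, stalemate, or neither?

stalemate

White to move; white king on a8.
In check: no.
King squares — a7: attacked by Rh7; b7: attacked by Rh7; b8: attacked by Bd6.
Legal moves for White: none.
Not in check and no legal moves → stalemate.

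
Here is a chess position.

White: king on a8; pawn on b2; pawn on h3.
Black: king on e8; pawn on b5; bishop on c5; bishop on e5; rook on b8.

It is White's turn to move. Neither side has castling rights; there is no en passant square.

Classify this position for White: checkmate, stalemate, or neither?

checkmate

White to move; white king on a8.
In check: yes, from the black rook on b8.
King squares — a7: attacked by Bc5; b7: attacked by Rb8; b8: attacked by Be5.
Legal moves for White: none.
In check with no legal moves → checkmate.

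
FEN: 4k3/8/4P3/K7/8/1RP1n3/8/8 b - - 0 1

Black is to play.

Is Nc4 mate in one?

no

After Nc4: white king on a5; in check: yes, from the black knight on c4.
White has 4 legal replies: Ka6, Kb5, Kb4, Ka4.
In check but a legal move exists → not checkmate.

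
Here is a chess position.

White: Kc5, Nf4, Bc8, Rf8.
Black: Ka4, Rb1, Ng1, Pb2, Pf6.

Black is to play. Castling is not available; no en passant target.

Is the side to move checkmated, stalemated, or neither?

Black to move; black king on a4.
In check: no.
Legal moves for Black: Ka5, Kb3, Ka3, Nh3, Nf3, Ne2, Rf1, Re1, Rd1, Rc1+, Ra1, f5.
Black has 12 legal moves and is not in check → neither.

neither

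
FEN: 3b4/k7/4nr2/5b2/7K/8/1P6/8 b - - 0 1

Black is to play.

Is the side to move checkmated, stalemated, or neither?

neither

Black to move; black king on a7.
In check: no.
Legal moves for Black include: Be7, Bc7, Bb6, Ba5, Kb8, Ka8, Kb7, Kb6, Ka6, Rf8+, Rf7+, Rh6+, Rg6+, Nf8, Ng7, Nc7, Ng5, Nc5, ... (list truncated; more exist).
Black has legal moves and is not in check → neither.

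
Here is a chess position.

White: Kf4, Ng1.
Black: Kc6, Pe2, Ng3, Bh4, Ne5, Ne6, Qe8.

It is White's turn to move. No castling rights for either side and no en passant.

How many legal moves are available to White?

2

White to move; king on f4.
In check: yes, from the black knight on e6.
Legal moves: Kxe5, Ke3.
Count: 2.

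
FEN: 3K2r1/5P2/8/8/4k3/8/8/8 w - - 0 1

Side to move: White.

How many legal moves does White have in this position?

White to move; king on d8.
In check: yes, from the black rook on g8.
Legal moves: Ke7, Kd7, Kc7, fxg8=Q, fxg8=R, fxg8=B, fxg8=N, f8=Q, f8=R, f8=B, f8=N.
Count: 11.

11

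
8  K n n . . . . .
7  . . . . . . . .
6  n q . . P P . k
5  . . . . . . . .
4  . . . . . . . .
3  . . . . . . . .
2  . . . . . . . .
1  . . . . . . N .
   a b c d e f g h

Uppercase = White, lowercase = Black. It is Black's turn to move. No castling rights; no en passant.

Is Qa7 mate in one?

After Qa7: white king on a8; in check: yes, from the black queen on a7.
King squares — a7: attacked by Nc8; b7: attacked by Qa7; b8: attacked by Na6.
White has no legal moves → checkmate.

yes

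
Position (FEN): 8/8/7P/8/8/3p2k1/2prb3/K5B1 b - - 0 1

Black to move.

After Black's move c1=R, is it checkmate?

After c1=R: white king on a1; in check: yes, from the black rook on c1.
King squares — b1: attacked by Rc1; a2: attacked by Rd2; b2: attacked by Rd2.
White has no legal moves → checkmate.

yes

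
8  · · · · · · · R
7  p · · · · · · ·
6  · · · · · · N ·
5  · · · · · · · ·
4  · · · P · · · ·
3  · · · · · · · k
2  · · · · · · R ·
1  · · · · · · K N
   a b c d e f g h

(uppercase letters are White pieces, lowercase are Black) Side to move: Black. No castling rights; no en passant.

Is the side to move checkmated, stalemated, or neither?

Black to move; black king on h3.
In check: yes, from the white rook on h8.
King squares — g2: attacked by Kg1; h2: attacked by Kg1; g3: attacked by Nh1; g4: attacked by Rg2; h4: attacked by Ng6.
Legal moves for Black: none.
In check with no legal moves → checkmate.

checkmate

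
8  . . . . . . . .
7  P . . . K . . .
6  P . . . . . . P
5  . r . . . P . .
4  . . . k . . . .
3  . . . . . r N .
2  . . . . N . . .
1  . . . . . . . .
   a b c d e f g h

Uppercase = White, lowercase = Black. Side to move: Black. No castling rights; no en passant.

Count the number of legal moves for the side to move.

Black to move; king on d4.
In check: yes, from the white knight on e2.
Legal moves: Ke5, Kd5, Kc5, Kc4, Ke3, Kd3.
Count: 6.

6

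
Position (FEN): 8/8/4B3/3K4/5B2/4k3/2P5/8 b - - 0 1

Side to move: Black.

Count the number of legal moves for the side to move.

4

Black to move; king on e3.
In check: yes, from the white bishop on f4.
Legal moves: Kxf4, Kf3, Kf2, Ke2.
Count: 4.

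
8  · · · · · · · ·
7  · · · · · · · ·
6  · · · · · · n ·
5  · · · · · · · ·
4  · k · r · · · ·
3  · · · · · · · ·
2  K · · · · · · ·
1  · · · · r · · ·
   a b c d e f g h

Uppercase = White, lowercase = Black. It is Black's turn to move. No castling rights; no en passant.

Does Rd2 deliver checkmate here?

yes

After Rd2: white king on a2; in check: yes, from the black rook on d2.
King squares — a1: attacked by Re1; b1: attacked by Re1; b2: attacked by Rd2; a3: attacked by Kb4; b3: attacked by Kb4.
White has no legal moves → checkmate.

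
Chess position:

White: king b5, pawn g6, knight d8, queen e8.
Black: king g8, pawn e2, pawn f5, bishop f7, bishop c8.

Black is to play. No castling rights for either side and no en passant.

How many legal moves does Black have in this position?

Black to move; king on g8.
In check: yes, from the white queen on e8.
Legal moves: Kg7, Bxe8+.
Count: 2.

2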